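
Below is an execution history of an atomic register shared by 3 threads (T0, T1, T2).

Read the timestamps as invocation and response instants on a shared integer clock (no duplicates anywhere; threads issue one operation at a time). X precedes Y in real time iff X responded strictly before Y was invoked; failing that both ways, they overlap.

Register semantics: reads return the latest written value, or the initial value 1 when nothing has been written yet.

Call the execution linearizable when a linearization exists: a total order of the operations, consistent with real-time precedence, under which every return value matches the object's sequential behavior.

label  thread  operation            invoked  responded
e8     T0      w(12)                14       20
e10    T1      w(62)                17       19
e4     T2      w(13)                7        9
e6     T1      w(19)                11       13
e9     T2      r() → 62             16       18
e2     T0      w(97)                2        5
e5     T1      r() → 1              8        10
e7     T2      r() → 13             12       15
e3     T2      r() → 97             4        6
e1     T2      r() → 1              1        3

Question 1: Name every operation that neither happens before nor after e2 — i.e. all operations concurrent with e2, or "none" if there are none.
Answer: e1, e3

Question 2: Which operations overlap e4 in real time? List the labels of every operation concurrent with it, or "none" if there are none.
Answer: e5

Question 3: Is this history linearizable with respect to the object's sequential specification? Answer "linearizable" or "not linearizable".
the violation lands at event 10, e5's response at time 10: events 1..9 linearize, events 1..10 do not
real-time-consistent orders of the 5 completed operations: 6 — all fail the atomic register replay
one such order, e1, e2, e3, e4, e5, breaks at step 5 where e5 r() → 1 is illegal
one such order, e1, e2, e3, e5, e4, breaks at step 4 where e5 r() → 1 is illegal

not linearizable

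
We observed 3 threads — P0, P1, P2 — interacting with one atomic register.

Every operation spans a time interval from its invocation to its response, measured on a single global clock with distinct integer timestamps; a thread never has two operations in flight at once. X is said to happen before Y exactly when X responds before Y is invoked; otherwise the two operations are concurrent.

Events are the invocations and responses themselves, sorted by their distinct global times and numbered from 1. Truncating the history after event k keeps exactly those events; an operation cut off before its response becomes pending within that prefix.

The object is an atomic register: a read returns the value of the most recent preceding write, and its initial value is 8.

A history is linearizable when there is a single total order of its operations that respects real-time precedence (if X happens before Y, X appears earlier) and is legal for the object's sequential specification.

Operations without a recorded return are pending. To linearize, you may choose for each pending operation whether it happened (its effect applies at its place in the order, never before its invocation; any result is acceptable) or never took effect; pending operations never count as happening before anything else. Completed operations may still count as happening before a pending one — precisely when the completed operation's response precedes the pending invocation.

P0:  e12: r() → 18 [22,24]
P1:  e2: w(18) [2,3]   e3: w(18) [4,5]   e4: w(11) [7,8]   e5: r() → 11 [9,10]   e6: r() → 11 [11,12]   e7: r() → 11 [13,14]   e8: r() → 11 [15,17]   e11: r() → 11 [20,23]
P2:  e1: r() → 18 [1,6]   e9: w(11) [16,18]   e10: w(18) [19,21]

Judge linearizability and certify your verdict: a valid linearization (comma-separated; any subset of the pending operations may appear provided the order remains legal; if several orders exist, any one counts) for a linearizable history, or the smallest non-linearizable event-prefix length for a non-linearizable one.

step 1: e2 w(18) — value 18
step 2: e1 r() → 18 — value 18
step 3: e3 w(18) — value 18
step 4: e4 w(11) — value 11
step 5: e5 r() → 11 — value 11
step 6: e6 r() → 11 — value 11
step 7: e7 r() → 11 — value 11
step 8: e8 r() → 11 — value 11
step 9: e9 w(11) — value 11
step 10: e11 r() → 11 — value 11
step 11: e10 w(18) — value 18
step 12: e12 r() → 18 — value 18

linearizable — witness: e2, e1, e3, e4, e5, e6, e7, e8, e9, e11, e10, e12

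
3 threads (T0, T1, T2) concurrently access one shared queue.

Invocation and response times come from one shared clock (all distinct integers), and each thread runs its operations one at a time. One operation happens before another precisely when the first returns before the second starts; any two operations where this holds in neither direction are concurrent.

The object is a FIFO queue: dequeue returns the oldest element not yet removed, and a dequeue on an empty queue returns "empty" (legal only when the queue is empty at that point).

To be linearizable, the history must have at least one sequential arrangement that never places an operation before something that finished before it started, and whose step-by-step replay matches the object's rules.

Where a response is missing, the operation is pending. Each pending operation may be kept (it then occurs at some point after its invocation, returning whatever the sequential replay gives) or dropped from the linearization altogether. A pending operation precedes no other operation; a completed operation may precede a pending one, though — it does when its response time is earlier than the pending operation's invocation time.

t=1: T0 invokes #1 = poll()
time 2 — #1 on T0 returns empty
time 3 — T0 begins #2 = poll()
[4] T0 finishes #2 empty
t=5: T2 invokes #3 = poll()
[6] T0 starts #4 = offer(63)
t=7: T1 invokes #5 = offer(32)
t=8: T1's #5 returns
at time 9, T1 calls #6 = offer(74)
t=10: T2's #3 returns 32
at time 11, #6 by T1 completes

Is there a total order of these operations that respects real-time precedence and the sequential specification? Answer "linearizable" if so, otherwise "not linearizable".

one valid linearization: #1, #2, #5, #3, #4, #6
after step 1 (#1 poll() → empty): queue <>
after step 2 (#2 poll() → empty): queue <>
after step 3 (#5 offer(32)): queue <32>
after step 4 (#3 poll() → 32): queue <>
after step 5 (#4 offer(63) (pending, included)): queue <63>
after step 6 (#6 offer(74)): queue <63,74>

linearizable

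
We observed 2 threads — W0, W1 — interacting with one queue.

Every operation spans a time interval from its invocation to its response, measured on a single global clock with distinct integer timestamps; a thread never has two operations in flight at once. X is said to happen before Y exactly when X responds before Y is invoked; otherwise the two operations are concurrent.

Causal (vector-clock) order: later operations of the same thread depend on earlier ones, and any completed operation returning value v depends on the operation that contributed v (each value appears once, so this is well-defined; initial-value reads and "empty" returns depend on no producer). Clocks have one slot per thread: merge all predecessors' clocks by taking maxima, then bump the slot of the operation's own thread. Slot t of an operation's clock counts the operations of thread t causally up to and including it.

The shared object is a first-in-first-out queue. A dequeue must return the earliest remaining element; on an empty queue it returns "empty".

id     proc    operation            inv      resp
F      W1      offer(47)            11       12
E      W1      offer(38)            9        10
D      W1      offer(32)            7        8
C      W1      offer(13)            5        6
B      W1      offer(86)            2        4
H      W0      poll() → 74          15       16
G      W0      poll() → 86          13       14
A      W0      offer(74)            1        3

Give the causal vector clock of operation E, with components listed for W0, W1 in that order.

(0, 4)

root op B, invoked 2: fresh clock plus W1's own tick → (0, 1)
root op A, invoked 1: fresh clock plus W0's own tick → (1, 0)
C, invoked 5, takes VC(B)=(0, 1) under max, adds 1 for W1 → (0, 2)
D, invoked 7, takes VC(C)=(0, 2) under max, adds 1 for W1 → (0, 3)
G, invoked 13, takes VC(A)=(1, 0), VC(B)=(0, 1) under max, adds 1 for W0 → (2, 1)
E, invoked 9, takes VC(D)=(0, 3) under max, adds 1 for W1 → (0, 4)
H, invoked 15, takes VC(A)=(1, 0), VC(G)=(2, 1) under max, adds 1 for W0 → (3, 1)
F, invoked 11, takes VC(E)=(0, 4) under max, adds 1 for W1 → (0, 5)
target: VC(E) = (0, 4)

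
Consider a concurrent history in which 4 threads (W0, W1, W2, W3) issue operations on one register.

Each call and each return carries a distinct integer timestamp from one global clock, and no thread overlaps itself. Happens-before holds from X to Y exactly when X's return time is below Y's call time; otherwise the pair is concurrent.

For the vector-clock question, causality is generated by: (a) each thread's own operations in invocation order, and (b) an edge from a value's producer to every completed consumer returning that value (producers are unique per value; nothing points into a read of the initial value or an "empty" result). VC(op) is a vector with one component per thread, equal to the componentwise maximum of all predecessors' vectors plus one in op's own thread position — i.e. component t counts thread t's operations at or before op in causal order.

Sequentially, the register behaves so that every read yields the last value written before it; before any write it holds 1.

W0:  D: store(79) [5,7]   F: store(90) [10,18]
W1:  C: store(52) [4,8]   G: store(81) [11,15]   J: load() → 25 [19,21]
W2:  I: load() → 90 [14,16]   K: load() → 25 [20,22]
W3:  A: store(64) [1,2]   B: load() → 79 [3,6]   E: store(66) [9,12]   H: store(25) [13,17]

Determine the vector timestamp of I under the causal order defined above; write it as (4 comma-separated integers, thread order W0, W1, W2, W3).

A (invocation 1): nothing precedes it; W3's component alone gives (0, 0, 0, 1)
C (invocation 4): nothing precedes it; W1's component alone gives (0, 1, 0, 0)
D (invocation 5): nothing precedes it; W0's component alone gives (1, 0, 0, 0)
from VC(C)=(0, 1, 0, 0), G (invoked 11) maxes components and bumps W1 → (0, 2, 0, 0)
from VC(D)=(1, 0, 0, 0), F (invoked 10) maxes components and bumps W0 → (2, 0, 0, 0)
from VC(A)=(0, 0, 0, 1), VC(D)=(1, 0, 0, 0), B (invoked 3) maxes components and bumps W3 → (1, 0, 0, 2)
from VC(F)=(2, 0, 0, 0), I (invoked 14) maxes components and bumps W2 → (2, 0, 1, 0)
from VC(B)=(1, 0, 0, 2), E (invoked 9) maxes components and bumps W3 → (1, 0, 0, 3)
from VC(E)=(1, 0, 0, 3), H (invoked 13) maxes components and bumps W3 → (1, 0, 0, 4)
from VC(G)=(0, 2, 0, 0), VC(H)=(1, 0, 0, 4), J (invoked 19) maxes components and bumps W1 → (1, 3, 0, 4)
from VC(H)=(1, 0, 0, 4), VC(I)=(2, 0, 1, 0), K (invoked 20) maxes components and bumps W2 → (2, 0, 2, 4)
target: VC(I) = (2, 0, 1, 0)

(2, 0, 1, 0)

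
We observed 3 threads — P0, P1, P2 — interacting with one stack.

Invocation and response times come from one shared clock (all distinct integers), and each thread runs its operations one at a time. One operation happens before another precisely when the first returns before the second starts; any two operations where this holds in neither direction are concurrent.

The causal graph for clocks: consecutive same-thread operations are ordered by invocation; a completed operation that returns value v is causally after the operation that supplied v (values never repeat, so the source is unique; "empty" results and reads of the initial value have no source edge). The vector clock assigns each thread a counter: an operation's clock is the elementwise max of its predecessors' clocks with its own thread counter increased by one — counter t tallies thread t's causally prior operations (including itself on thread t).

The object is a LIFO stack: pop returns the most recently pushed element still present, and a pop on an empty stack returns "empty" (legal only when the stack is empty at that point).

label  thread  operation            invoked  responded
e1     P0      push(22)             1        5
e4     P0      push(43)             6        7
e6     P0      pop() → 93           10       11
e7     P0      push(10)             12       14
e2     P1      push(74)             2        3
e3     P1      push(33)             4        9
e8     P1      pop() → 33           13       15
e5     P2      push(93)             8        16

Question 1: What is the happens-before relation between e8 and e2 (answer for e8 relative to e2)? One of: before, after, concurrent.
after

e8 spans [13,15], e2 spans [2,3]
resp(e2)=3 < inv(e8)=13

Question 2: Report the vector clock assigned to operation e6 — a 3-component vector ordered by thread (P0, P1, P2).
(3, 0, 1)

e5, invoked 8, has no incoming edges; only P2's bump applies → (0, 0, 1)
e2, invoked 2, has no incoming edges; only P1's bump applies → (0, 1, 0)
e1, invoked 1, has no incoming edges; only P0's bump applies → (1, 0, 0)
e3, invoked 4, takes VC(e2)=(0, 1, 0) under max, adds 1 for P1 → (0, 2, 0)
e4, invoked 6, takes VC(e1)=(1, 0, 0) under max, adds 1 for P0 → (2, 0, 0)
e8, invoked 13, takes VC(e3)=(0, 2, 0) under max, adds 1 for P1 → (0, 3, 0)
e6, invoked 10, takes VC(e4)=(2, 0, 0), VC(e5)=(0, 0, 1) under max, adds 1 for P0 → (3, 0, 1)
e7, invoked 12, takes VC(e6)=(3, 0, 1) under max, adds 1 for P0 → (4, 0, 1)
target: VC(e6) = (3, 0, 1)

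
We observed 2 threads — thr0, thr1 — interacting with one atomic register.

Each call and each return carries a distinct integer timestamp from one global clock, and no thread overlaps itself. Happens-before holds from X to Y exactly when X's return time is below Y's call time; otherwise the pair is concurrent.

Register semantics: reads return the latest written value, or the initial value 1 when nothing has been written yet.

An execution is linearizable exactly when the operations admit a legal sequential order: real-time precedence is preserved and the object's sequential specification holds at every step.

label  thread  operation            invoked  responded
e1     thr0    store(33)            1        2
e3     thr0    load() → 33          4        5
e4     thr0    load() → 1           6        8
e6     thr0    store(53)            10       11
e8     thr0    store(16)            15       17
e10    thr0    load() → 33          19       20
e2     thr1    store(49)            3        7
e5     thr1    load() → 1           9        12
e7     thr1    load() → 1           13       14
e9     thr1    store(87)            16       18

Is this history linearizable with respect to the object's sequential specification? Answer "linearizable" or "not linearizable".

not linearizable

events 1..7 are fine; event 8 — the response of e4 at time 8 — makes the prefix non-linearizable
all 3 real-time-respecting orders fail — 4 completed atomic register operations, no legal replay
for example e1, e2, e3, e4 fails at step 3: e3 load() → 33 is not legal there
for example e1, e3, e2, e4 fails at step 4: e4 load() → 1 is not legal there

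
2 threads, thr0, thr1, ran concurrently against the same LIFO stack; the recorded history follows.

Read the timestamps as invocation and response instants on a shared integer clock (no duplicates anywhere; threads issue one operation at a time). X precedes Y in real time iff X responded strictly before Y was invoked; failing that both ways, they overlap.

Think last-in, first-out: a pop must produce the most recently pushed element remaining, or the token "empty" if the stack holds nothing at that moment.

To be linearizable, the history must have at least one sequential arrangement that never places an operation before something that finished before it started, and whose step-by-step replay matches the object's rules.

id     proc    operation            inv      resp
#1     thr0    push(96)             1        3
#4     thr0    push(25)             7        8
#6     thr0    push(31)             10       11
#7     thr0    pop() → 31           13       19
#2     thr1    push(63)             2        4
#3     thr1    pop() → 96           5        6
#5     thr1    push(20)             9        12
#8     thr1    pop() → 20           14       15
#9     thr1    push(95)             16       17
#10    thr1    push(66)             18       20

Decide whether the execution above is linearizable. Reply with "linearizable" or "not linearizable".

one valid linearization: #2, #1, #3, #4, #5, #6, #7, #8, #9, #10
after step 1 (#2 push(63)): stack <63>
after step 2 (#1 push(96)): stack <63,96>
after step 3 (#3 pop() → 96): stack <63>
after step 4 (#4 push(25)): stack <63,25>
after step 5 (#5 push(20)): stack <63,25,20>
after step 6 (#6 push(31)): stack <63,25,20,31>
after step 7 (#7 pop() → 31): stack <63,25,20>
after step 8 (#8 pop() → 20): stack <63,25>
after step 9 (#9 push(95)): stack <63,25,95>
after step 10 (#10 push(66)): stack <63,25,95,66>

linearizable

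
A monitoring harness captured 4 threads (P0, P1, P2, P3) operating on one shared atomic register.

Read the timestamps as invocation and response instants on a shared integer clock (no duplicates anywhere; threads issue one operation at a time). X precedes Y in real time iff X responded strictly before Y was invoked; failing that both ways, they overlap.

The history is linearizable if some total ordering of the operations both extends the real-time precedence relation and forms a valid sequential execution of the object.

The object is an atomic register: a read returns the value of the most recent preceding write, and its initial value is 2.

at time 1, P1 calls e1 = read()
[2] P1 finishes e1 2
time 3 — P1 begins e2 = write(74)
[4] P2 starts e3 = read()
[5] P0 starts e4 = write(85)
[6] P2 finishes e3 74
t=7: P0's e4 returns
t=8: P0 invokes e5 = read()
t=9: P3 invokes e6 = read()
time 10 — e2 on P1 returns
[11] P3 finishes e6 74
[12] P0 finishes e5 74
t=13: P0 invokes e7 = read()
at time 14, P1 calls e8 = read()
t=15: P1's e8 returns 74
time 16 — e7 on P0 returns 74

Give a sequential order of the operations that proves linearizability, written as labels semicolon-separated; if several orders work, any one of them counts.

e1; e4; e2; e3; e5; e6; e7; e8

after step 1 (e1 read() → 2): value 2
after step 2 (e4 write(85)): value 85
after step 3 (e2 write(74)): value 74
after step 4 (e3 read() → 74): value 74
after step 5 (e5 read() → 74): value 74
after step 6 (e6 read() → 74): value 74
after step 7 (e7 read() → 74): value 74
after step 8 (e8 read() → 74): value 74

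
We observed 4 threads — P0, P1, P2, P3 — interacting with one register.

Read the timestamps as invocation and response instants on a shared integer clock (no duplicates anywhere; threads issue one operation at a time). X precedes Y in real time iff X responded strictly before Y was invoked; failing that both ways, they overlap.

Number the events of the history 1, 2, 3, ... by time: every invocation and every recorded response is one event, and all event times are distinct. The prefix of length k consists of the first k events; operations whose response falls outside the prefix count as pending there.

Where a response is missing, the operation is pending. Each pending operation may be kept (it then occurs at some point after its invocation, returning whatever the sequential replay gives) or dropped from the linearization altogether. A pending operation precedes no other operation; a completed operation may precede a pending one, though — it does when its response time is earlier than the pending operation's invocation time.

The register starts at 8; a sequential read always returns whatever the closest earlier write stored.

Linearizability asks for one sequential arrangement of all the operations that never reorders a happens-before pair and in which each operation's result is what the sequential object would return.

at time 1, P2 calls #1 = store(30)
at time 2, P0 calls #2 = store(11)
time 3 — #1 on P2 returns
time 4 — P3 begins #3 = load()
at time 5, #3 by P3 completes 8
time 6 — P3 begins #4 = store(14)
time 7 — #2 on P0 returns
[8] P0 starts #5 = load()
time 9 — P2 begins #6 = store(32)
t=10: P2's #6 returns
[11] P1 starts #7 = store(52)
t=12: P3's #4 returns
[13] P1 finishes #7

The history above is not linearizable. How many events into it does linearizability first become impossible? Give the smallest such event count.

5

one valid order for events 1..4 is #1:
1. #1 store(30), leaving value 30
event 5 — #3's response, time 5 — after it, nothing linearizes
no completion choice of the 1 pending operation (#2) rescues it — every subset was tried
for example #1, #3 (pending dropped) fails at step 2: #3 load() → 8 is not legal there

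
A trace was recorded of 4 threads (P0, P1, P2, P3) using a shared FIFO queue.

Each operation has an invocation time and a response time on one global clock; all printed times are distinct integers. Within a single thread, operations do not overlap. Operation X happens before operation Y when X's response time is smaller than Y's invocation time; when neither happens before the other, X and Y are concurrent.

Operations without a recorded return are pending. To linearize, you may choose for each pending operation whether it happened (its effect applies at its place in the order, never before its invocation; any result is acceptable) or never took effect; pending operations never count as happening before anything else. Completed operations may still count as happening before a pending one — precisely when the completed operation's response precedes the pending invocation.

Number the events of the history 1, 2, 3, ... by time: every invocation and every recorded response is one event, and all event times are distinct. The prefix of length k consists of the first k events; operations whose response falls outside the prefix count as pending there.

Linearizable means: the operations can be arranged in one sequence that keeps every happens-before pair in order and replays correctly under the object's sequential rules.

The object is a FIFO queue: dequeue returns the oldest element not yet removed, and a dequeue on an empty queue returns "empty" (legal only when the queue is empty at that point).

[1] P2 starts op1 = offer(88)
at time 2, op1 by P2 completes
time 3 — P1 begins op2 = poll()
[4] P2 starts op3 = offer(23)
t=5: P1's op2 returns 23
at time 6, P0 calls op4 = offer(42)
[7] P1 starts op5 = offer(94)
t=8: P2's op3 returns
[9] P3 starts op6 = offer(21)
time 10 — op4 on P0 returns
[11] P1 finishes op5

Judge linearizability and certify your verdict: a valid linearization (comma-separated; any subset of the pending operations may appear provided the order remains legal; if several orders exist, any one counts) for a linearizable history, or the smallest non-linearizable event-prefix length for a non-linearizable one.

not linearizable — minimal violating prefix: 5 events

events 1..4 are fine; event 5 — the response of op2 at time 5 — makes the prefix non-linearizable
one real-time candidate order over the 2 completed operations — the FIFO queue replay rejects it
including or dropping the 1 pending operation (op3) in any combination fails
take op1, op2 (pending dropped): step 2 already fails, because op2 poll() → 23 cannot occur there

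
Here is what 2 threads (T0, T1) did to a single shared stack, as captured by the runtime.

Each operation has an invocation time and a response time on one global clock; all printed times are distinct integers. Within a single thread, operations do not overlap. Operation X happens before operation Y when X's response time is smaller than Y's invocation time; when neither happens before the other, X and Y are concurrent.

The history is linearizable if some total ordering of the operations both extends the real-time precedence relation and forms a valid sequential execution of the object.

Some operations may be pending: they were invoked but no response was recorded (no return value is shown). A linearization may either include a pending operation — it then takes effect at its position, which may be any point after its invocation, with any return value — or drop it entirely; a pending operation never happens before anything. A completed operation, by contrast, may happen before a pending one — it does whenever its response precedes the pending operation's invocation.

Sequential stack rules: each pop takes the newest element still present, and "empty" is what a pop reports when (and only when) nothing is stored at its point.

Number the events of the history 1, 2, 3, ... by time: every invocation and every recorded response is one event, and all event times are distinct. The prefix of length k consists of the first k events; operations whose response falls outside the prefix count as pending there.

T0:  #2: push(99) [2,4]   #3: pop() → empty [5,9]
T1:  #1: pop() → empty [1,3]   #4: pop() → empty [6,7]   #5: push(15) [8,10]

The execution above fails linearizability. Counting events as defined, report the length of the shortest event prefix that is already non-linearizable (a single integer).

9

events 1..8 are linearizable; a witness order is #1, #2, #3, #4:
step 1: #1 pop() → empty — stack <>
step 2: #2 push(99) — stack <99>
step 3: #3 pop() (pending, included) — stack <>
step 4: #4 pop() → empty — stack <>
adding event 9 (#3 responds at 9) leaves no legal real-time order
including or dropping the 1 pending operation (#5) in any combination fails
one such order, #1, #2, #3, #4 (pending dropped), breaks at step 3 where #3 pop() → empty is illegal
one such order, #1, #2, #4, #3 (pending dropped), breaks at step 3 where #4 pop() → empty is illegal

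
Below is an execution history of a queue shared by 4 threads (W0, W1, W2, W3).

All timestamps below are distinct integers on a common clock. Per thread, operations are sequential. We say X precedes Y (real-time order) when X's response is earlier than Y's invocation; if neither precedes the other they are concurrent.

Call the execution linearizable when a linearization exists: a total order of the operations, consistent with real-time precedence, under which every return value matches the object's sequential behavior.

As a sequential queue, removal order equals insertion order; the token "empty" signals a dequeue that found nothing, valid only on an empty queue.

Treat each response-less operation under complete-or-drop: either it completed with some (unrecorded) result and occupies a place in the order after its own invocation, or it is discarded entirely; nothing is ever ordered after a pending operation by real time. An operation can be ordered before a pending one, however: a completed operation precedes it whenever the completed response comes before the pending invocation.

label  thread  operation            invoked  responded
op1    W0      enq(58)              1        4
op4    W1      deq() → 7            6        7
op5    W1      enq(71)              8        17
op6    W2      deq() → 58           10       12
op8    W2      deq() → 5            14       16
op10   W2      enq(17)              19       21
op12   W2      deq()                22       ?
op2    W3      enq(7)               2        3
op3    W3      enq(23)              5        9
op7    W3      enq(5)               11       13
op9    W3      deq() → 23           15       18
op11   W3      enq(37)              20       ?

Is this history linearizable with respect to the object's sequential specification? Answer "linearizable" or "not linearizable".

linearizable

one valid linearization: op2, op1, op3, op4, op6, op7, op5, op9, op8, op10
step 1: op2 enq(7) — queue <7>
step 2: op1 enq(58) — queue <7,58>
step 3: op3 enq(23) — queue <7,58,23>
step 4: op4 deq() → 7 — queue <58,23>
step 5: op6 deq() → 58 — queue <23>
step 6: op7 enq(5) — queue <23,5>
step 7: op5 enq(71) — queue <23,5,71>
step 8: op9 deq() → 23 — queue <5,71>
step 9: op8 deq() → 5 — queue <71>
step 10: op10 enq(17) — queue <71,17>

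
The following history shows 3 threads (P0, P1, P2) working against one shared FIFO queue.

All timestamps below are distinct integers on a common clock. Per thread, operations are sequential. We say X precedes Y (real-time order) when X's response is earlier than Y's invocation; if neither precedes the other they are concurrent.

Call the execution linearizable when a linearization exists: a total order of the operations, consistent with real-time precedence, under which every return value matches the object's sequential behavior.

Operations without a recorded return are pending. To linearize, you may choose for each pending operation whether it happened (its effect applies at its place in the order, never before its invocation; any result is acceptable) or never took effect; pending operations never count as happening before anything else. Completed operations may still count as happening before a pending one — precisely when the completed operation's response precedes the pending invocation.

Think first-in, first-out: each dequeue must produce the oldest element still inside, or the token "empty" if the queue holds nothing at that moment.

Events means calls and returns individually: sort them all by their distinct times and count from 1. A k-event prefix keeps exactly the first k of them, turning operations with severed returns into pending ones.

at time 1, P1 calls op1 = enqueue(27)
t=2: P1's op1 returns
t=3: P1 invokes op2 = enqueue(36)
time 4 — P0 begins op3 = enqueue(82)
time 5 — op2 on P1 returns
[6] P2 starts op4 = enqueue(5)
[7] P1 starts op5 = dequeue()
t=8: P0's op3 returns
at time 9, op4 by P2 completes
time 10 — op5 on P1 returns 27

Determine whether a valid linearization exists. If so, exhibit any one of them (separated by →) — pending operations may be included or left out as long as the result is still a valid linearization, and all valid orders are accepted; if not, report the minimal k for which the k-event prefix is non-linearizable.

1. op1 enqueue(27), leaving queue <27>
2. op2 enqueue(36), leaving queue <27,36>
3. op3 enqueue(82), leaving queue <27,36,82>
4. op4 enqueue(5), leaving queue <27,36,82,5>
5. op5 dequeue() → 27, leaving queue <36,82,5>

linearizable — witness: op1 → op2 → op3 → op4 → op5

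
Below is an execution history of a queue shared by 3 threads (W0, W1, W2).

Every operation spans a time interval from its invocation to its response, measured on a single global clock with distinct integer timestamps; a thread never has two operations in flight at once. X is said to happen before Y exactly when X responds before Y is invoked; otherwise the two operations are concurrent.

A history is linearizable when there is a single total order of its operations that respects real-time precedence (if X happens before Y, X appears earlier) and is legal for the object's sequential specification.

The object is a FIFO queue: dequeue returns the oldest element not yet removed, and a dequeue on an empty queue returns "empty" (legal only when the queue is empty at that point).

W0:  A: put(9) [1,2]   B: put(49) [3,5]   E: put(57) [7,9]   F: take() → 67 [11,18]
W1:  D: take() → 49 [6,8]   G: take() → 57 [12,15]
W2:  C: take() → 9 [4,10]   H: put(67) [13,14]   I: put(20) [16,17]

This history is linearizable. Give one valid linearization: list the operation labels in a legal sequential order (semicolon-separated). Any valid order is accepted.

A; B; C; D; E; G; H; F; I

after step 1 (A put(9)): queue <9>
after step 2 (B put(49)): queue <9,49>
after step 3 (C take() → 9): queue <49>
after step 4 (D take() → 49): queue <>
after step 5 (E put(57)): queue <57>
after step 6 (G take() → 57): queue <>
after step 7 (H put(67)): queue <67>
after step 8 (F take() → 67): queue <>
after step 9 (I put(20)): queue <20>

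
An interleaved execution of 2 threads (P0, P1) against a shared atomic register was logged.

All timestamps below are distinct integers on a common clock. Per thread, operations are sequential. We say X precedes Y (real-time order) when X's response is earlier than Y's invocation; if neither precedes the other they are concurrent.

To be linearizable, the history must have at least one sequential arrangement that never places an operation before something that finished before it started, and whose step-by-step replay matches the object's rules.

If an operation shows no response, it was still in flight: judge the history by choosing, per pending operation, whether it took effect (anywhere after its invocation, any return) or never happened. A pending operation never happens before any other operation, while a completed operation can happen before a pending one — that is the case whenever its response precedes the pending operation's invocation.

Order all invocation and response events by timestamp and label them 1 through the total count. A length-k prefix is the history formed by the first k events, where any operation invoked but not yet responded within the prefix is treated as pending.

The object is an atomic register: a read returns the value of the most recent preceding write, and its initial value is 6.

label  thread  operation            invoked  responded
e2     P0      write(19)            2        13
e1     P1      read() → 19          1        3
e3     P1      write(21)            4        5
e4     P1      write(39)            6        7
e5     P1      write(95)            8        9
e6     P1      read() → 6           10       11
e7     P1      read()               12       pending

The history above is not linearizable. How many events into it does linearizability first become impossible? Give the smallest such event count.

events 1..10 are linearizable; a witness order is e2, e1, e3, e4, e5:
after step 1 (e2 write(19) (pending, included)): value 19
after step 2 (e1 read() → 19): value 19
after step 3 (e3 write(21)): value 21
after step 4 (e4 write(39)): value 39
after step 5 (e5 write(95)): value 95
with event 11 included (e6 responding at time 11), all real-time-consistent orders fail
no escape via the 1 pending operation (e2): every completion choice fails
take e1, e3, e4, e5, e6 (pending dropped): step 1 already fails, because e1 read() → 19 cannot occur there

11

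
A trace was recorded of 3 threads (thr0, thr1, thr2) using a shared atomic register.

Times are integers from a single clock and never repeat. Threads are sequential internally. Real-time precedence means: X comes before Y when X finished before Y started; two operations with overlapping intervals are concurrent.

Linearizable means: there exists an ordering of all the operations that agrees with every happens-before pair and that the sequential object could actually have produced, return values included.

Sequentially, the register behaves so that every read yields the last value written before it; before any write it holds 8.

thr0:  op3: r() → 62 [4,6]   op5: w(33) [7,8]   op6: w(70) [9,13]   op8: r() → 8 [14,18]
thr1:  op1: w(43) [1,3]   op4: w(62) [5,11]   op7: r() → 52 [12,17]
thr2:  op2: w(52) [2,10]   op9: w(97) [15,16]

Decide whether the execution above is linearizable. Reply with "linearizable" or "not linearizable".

events 1..17 are fine; event 18 — the response of op8 at time 18 — makes the prefix non-linearizable
checked exhaustively: 174 real-time-consistent orders of 9 completed operations, zero legal atomic register replays
one such order, op1, op2, op3, op4, op5, op6, op7, op8, op9, breaks at step 3 where op3 r() → 62 is illegal
one such order, op1, op2, op3, op4, op5, op6, op7, op9, op8, breaks at step 3 where op3 r() → 62 is illegal

not linearizable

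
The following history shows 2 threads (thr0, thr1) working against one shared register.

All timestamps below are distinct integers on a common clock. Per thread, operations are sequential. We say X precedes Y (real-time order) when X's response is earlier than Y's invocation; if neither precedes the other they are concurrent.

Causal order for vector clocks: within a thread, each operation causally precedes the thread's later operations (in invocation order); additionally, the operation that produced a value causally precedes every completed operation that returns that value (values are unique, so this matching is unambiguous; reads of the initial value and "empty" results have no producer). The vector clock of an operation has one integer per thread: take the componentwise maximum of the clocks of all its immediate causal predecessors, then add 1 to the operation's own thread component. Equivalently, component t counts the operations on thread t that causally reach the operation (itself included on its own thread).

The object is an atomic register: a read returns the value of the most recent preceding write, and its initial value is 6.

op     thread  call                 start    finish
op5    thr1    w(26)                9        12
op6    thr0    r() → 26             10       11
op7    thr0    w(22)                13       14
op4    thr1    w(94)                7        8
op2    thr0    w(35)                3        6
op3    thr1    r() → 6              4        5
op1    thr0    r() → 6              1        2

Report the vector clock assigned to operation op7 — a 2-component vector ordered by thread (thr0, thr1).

VC(op3, invoked at 4): no causal predecessors; +1 on thr1 → (0, 1)
VC(op1, invoked at 1): no causal predecessors; +1 on thr0 → (1, 0)
from VC(op3)=(0, 1), op4 (invoked 7) maxes components and bumps thr1 → (0, 2)
from VC(op1)=(1, 0), op2 (invoked 3) maxes components and bumps thr0 → (2, 0)
from VC(op4)=(0, 2), op5 (invoked 9) maxes components and bumps thr1 → (0, 3)
from VC(op2)=(2, 0), VC(op5)=(0, 3), op6 (invoked 10) maxes components and bumps thr0 → (3, 3)
from VC(op6)=(3, 3), op7 (invoked 13) maxes components and bumps thr0 → (4, 3)
target: VC(op7) = (4, 3)

(4, 3)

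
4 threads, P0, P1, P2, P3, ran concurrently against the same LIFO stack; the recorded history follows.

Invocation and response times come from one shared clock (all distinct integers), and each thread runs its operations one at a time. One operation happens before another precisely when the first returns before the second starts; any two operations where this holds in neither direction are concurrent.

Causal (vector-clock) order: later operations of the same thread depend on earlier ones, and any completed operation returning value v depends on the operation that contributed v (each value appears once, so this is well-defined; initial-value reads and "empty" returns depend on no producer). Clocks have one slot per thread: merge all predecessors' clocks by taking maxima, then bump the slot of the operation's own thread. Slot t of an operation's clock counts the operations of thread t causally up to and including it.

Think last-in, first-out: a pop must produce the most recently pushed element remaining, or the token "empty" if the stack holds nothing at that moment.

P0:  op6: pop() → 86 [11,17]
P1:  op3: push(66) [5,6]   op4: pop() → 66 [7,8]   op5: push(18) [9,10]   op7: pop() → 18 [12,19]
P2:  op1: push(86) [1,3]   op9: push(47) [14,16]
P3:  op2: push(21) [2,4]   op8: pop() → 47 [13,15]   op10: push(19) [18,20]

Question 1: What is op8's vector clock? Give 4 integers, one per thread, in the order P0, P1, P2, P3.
op2, invoked 2, has no incoming edges; only P3's bump applies → (0, 0, 0, 1)
op1, invoked 1, has no incoming edges; only P2's bump applies → (0, 0, 1, 0)
op3, invoked 5, has no incoming edges; only P1's bump applies → (0, 1, 0, 0)
op9, invoked 14, takes VC(op1)=(0, 0, 1, 0) under max, adds 1 for P2 → (0, 0, 2, 0)
op4, invoked 7, takes VC(op3)=(0, 1, 0, 0) under max, adds 1 for P1 → (0, 2, 0, 0)
op6, invoked 11, takes VC(op1)=(0, 0, 1, 0) under max, adds 1 for P0 → (1, 0, 1, 0)
op5, invoked 9, takes VC(op4)=(0, 2, 0, 0) under max, adds 1 for P1 → (0, 3, 0, 0)
op8, invoked 13, takes VC(op2)=(0, 0, 0, 1), VC(op9)=(0, 0, 2, 0) under max, adds 1 for P3 → (0, 0, 2, 2)
op7, invoked 12, takes VC(op5)=(0, 3, 0, 0) under max, adds 1 for P1 → (0, 4, 0, 0)
op10, invoked 18, takes VC(op8)=(0, 0, 2, 2) under max, adds 1 for P3 → (0, 0, 2, 3)
target: VC(op8) = (0, 0, 2, 2)

(0, 0, 2, 2)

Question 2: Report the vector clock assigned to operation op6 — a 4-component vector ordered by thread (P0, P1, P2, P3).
root op op2, invoked 2: fresh clock plus P3's own tick → (0, 0, 0, 1)
root op op1, invoked 1: fresh clock plus P2's own tick → (0, 0, 1, 0)
root op op3, invoked 5: fresh clock plus P1's own tick → (0, 1, 0, 0)
invoked at 14, op9 merges VC(op1)=(0, 0, 1, 0) and bumps P2's slot → (0, 0, 2, 0)
invoked at 7, op4 merges VC(op3)=(0, 1, 0, 0) and bumps P1's slot → (0, 2, 0, 0)
invoked at 11, op6 merges VC(op1)=(0, 0, 1, 0) and bumps P0's slot → (1, 0, 1, 0)
invoked at 9, op5 merges VC(op4)=(0, 2, 0, 0) and bumps P1's slot → (0, 3, 0, 0)
invoked at 13, op8 merges VC(op2)=(0, 0, 0, 1), VC(op9)=(0, 0, 2, 0) and bumps P3's slot → (0, 0, 2, 2)
invoked at 12, op7 merges VC(op5)=(0, 3, 0, 0) and bumps P1's slot → (0, 4, 0, 0)
invoked at 18, op10 merges VC(op8)=(0, 0, 2, 2) and bumps P3's slot → (0, 0, 2, 3)
target: VC(op6) = (1, 0, 1, 0)

(1, 0, 1, 0)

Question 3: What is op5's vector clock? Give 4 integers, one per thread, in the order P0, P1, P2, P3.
no predecessors for op2 (invoked 2): P3 increments from zero → (0, 0, 0, 1)
no predecessors for op1 (invoked 1): P2 increments from zero → (0, 0, 1, 0)
no predecessors for op3 (invoked 5): P1 increments from zero → (0, 1, 0, 0)
from VC(op1)=(0, 0, 1, 0), op9 (invoked 14) maxes components and bumps P2 → (0, 0, 2, 0)
from VC(op3)=(0, 1, 0, 0), op4 (invoked 7) maxes components and bumps P1 → (0, 2, 0, 0)
from VC(op1)=(0, 0, 1, 0), op6 (invoked 11) maxes components and bumps P0 → (1, 0, 1, 0)
from VC(op4)=(0, 2, 0, 0), op5 (invoked 9) maxes components and bumps P1 → (0, 3, 0, 0)
from VC(op2)=(0, 0, 0, 1), VC(op9)=(0, 0, 2, 0), op8 (invoked 13) maxes components and bumps P3 → (0, 0, 2, 2)
from VC(op5)=(0, 3, 0, 0), op7 (invoked 12) maxes components and bumps P1 → (0, 4, 0, 0)
from VC(op8)=(0, 0, 2, 2), op10 (invoked 18) maxes components and bumps P3 → (0, 0, 2, 3)
target: VC(op5) = (0, 3, 0, 0)

(0, 3, 0, 0)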